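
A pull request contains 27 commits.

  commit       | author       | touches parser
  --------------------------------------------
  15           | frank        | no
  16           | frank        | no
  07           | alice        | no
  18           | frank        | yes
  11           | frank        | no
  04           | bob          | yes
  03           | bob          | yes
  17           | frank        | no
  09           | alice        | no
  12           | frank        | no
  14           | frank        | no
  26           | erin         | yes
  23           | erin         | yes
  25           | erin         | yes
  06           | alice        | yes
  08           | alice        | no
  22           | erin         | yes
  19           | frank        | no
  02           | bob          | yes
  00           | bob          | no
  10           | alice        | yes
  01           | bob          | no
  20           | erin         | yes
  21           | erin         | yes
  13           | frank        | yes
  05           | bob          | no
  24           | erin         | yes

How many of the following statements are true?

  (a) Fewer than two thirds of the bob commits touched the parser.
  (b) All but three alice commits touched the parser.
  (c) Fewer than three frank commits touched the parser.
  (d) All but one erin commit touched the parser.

3

(a) bob: |A| = 6, |A ∩ B| = 3; needs |A ∩ B| / |A| < 2/3 — true.
(b) alice: |A| = 5, |A ∩ B| = 2; needs |A ∖ B| = 3 — true.
(c) frank: |A| = 9, |A ∩ B| = 2; needs |A ∩ B| < 3 — true.
(d) erin: |A| = 7, |A ∩ B| = 7; needs |A ∖ B| = 1 — false.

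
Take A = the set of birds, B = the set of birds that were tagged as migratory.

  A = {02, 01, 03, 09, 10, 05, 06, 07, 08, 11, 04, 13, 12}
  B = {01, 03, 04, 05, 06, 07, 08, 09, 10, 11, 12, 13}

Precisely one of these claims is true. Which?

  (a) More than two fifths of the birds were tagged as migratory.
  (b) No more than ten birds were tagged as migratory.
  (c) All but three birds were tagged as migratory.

(a)

|A| = 13, |A ∩ B| = 12, |A ∖ B| = 1.
(a) requires |A ∩ B| / |A| > 2/5: true.
(b) requires |A ∩ B| ≤ 10: false.
(c) requires |A ∖ B| = 3: false.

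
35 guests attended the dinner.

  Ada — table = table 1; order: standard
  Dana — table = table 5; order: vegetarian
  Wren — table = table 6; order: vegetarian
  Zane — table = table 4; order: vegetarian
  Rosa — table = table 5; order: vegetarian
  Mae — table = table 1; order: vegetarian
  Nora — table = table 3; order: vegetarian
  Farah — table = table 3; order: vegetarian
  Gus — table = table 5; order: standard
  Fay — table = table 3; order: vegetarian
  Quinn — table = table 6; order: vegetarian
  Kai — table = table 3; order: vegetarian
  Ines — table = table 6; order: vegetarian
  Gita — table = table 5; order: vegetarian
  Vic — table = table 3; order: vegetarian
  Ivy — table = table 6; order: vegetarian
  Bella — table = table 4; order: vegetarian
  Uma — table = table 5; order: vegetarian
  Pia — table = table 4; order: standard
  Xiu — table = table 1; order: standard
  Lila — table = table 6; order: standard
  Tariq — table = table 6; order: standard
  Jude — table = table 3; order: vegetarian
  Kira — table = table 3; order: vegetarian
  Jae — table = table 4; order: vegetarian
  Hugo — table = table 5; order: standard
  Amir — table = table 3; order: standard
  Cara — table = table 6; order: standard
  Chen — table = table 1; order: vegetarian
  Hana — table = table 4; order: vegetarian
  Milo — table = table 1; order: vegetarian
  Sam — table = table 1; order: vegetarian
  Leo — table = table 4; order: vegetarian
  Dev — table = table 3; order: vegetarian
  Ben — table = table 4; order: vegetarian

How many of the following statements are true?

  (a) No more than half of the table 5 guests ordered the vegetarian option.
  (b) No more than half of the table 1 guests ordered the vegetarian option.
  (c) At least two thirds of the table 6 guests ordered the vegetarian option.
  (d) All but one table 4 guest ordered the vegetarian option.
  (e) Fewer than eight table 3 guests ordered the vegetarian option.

(a) table 5: |A| = 6, |A ∩ B| = 4; needs |A ∩ B| ≤ |A ∖ B| — false.
(b) table 1: |A| = 6, |A ∩ B| = 4; needs |A ∩ B| ≤ |A ∖ B| — false.
(c) table 6: |A| = 7, |A ∩ B| = 4; needs |A ∩ B| / |A| ≥ 2/3 — false.
(d) table 4: |A| = 7, |A ∩ B| = 6; needs |A ∖ B| = 1 — true.
(e) table 3: |A| = 9, |A ∩ B| = 8; needs |A ∩ B| < 8 — false.

1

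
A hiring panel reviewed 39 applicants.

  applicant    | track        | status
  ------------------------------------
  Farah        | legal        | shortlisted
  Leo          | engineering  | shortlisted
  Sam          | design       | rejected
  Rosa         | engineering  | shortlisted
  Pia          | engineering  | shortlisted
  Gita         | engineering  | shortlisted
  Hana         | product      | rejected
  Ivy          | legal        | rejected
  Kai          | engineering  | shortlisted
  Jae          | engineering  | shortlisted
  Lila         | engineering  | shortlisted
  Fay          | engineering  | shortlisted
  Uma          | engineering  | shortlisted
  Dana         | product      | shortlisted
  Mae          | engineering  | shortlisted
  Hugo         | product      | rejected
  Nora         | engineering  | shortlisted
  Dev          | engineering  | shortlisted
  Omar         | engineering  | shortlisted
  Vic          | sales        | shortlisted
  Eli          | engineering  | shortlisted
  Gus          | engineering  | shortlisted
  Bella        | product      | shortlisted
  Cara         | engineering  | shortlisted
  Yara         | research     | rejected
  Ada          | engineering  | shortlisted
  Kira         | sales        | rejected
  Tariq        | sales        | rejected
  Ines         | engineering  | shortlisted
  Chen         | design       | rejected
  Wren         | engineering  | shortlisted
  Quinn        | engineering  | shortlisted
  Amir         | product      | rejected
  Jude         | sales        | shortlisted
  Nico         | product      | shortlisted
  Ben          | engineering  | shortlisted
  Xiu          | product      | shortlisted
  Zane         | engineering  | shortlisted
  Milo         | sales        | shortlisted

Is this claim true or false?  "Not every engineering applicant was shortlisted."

False

Truth condition: A ⊄ B (|A ∖ B| ≥ 1).
|A| = 22, |A ∩ B| = 22, |A ∖ B| = 0.
So the statement is false.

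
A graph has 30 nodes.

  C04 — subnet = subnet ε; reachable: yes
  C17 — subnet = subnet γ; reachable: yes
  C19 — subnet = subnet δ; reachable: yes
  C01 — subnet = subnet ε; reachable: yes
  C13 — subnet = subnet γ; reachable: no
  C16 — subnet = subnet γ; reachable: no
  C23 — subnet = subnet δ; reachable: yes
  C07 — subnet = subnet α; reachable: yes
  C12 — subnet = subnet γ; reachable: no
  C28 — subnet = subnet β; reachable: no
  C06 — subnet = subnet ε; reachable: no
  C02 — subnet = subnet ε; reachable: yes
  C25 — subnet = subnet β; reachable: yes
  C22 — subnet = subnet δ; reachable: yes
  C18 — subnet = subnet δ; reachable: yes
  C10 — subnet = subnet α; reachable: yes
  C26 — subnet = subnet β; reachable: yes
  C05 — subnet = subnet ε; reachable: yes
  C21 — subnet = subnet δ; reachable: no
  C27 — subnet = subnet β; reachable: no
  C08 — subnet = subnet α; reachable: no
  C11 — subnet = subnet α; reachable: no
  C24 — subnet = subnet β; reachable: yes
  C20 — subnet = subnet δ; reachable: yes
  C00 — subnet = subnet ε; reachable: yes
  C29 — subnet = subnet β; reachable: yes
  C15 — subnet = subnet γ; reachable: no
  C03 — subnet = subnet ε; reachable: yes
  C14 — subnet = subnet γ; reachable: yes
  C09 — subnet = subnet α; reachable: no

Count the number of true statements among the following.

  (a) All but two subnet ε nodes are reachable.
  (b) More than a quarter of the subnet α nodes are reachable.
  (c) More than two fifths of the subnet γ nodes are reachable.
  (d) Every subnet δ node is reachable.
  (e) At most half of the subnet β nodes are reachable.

1

(a) subnet ε: |A| = 7, |A ∩ B| = 6; needs |A ∖ B| = 2 — false.
(b) subnet α: |A| = 5, |A ∩ B| = 2; needs |A ∩ B| / |A| > 1/4 — true.
(c) subnet γ: |A| = 6, |A ∩ B| = 2; needs |A ∩ B| / |A| > 2/5 — false.
(d) subnet δ: |A| = 6, |A ∩ B| = 5; needs A ⊆ B, i.e. every element of A is in B (|A ∖ B| = 0) — false.
(e) subnet β: |A| = 6, |A ∩ B| = 4; needs |A ∩ B| ≤ |A ∖ B| — false.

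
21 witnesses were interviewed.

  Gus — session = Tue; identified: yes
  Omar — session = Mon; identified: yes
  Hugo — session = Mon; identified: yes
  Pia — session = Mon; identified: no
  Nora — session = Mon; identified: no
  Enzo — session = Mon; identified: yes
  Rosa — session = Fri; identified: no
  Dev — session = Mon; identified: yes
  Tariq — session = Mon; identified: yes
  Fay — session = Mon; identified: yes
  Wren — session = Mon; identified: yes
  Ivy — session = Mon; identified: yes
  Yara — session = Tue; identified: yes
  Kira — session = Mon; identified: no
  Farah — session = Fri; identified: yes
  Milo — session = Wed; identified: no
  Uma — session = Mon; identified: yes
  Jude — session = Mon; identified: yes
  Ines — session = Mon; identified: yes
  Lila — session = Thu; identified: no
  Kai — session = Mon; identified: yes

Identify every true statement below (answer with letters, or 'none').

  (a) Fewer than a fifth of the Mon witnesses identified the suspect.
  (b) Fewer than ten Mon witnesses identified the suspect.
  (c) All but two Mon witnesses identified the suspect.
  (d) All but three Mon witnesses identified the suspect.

|A| = 15, |A ∩ B| = 12, |A ∖ B| = 3.
(a) |A ∩ B| / |A| < 1/5: fails.
(b) |A ∩ B| < 10: fails.
(c) |A ∖ B| = 2: fails.
(d) |A ∖ B| = 3: holds.

(d)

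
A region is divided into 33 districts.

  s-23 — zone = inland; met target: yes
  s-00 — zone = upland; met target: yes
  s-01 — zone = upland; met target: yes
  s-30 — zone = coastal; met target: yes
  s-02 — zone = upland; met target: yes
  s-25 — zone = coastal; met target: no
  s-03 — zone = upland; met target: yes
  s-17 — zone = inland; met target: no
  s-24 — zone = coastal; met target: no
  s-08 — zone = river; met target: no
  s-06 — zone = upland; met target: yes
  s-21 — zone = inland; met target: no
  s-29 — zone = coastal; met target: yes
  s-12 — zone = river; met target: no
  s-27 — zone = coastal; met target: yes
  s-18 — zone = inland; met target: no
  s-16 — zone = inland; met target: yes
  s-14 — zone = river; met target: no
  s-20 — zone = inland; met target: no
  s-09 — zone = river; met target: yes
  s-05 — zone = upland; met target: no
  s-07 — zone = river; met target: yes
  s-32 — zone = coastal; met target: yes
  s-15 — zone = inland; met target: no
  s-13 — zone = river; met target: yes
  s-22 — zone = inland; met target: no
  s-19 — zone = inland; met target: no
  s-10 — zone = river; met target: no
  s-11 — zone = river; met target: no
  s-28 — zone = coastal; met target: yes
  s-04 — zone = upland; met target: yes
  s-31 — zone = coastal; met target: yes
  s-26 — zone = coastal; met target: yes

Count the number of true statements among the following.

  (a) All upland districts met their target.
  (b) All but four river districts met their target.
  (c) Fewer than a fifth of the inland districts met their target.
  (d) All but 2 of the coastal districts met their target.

(a) upland: |A| = 7, |A ∩ B| = 6; needs A ⊆ B, i.e. every element of A is in B (|A ∖ B| = 0) — false.
(b) river: |A| = 8, |A ∩ B| = 3; needs |A ∖ B| = 4 — false.
(c) inland: |A| = 9, |A ∩ B| = 2; needs |A ∩ B| / |A| < 1/5 — false.
(d) coastal: |A| = 9, |A ∩ B| = 7; needs |A ∖ B| = 2 — true.

1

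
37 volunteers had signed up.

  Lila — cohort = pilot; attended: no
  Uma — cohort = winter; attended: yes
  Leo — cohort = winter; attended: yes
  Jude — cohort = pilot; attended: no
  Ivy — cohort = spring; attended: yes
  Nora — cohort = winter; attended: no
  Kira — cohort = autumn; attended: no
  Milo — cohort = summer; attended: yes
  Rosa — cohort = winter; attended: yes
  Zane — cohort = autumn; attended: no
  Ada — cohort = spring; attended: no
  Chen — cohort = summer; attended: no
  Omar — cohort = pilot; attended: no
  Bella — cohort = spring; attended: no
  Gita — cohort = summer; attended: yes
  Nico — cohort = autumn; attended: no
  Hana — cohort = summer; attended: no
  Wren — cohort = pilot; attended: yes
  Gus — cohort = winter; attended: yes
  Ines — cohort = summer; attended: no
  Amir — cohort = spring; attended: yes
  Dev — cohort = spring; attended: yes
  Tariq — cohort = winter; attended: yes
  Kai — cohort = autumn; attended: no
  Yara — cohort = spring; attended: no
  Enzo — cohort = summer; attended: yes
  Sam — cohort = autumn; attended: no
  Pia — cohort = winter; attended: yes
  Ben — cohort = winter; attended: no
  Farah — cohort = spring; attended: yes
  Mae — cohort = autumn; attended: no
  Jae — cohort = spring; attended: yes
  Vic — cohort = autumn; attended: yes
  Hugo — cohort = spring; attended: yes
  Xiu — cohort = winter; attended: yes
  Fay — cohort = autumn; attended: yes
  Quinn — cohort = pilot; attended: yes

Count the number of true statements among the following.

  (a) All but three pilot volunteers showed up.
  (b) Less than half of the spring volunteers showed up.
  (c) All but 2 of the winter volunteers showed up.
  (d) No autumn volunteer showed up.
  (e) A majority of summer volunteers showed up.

2

(a) pilot: |A| = 5, |A ∩ B| = 2; needs |A ∖ B| = 3 — true.
(b) spring: |A| = 9, |A ∩ B| = 6; needs |A ∩ B| < |A ∖ B| — false.
(c) winter: |A| = 9, |A ∩ B| = 7; needs |A ∖ B| = 2 — true.
(d) autumn: |A| = 8, |A ∩ B| = 2; needs A ∩ B = ∅ (|A ∩ B| = 0) — false.
(e) summer: |A| = 6, |A ∩ B| = 3; needs |A ∩ B| > |A ∖ B| — false.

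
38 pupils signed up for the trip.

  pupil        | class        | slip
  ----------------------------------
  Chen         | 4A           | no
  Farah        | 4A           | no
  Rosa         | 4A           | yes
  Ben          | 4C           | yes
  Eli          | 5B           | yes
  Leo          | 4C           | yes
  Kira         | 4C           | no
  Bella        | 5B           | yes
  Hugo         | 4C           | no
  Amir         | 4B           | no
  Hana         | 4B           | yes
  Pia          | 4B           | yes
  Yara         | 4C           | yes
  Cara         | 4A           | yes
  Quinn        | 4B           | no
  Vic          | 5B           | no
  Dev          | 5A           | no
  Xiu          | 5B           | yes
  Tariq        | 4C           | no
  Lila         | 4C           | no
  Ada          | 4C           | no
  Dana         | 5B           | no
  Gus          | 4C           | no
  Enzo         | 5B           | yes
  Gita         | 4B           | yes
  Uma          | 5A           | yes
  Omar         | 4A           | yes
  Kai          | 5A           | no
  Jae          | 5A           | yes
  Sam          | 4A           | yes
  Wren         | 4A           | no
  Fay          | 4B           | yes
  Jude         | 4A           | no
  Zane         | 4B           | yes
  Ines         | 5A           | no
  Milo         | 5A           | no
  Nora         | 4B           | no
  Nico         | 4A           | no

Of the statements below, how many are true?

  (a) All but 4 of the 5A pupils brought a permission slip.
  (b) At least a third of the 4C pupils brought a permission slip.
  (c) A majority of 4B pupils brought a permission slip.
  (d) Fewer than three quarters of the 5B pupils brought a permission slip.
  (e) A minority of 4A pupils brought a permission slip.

(a) 5A: |A| = 6, |A ∩ B| = 2; needs |A ∖ B| = 4 — true.
(b) 4C: |A| = 9, |A ∩ B| = 3; needs |A ∩ B| / |A| ≥ 1/3 — true.
(c) 4B: |A| = 8, |A ∩ B| = 5; needs |A ∩ B| > |A ∖ B| — true.
(d) 5B: |A| = 6, |A ∩ B| = 4; needs |A ∩ B| / |A| < 3/4 — true.
(e) 4A: |A| = 9, |A ∩ B| = 4; needs |A ∩ B| < |A ∖ B| — true.

5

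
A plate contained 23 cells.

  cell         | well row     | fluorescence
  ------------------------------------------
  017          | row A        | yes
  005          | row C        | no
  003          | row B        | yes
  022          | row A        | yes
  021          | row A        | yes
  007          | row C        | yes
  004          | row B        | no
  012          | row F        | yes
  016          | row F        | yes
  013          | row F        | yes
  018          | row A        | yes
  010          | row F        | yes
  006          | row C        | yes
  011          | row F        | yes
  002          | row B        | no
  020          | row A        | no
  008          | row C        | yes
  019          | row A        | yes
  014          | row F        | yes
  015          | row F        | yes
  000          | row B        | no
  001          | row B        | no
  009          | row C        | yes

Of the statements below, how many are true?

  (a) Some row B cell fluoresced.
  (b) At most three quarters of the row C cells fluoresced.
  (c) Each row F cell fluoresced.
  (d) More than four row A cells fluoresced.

(a) row B: |A| = 5, |A ∩ B| = 1; needs A ∩ B ≠ ∅ (|A ∩ B| ≥ 1) — true.
(b) row C: |A| = 5, |A ∩ B| = 4; needs |A ∩ B| / |A| ≤ 3/4 — false.
(c) row F: |A| = 7, |A ∩ B| = 7; needs A ⊆ B, i.e. every element of A is in B (|A ∖ B| = 0) — true.
(d) row A: |A| = 6, |A ∩ B| = 5; needs |A ∩ B| > 4 — true.

3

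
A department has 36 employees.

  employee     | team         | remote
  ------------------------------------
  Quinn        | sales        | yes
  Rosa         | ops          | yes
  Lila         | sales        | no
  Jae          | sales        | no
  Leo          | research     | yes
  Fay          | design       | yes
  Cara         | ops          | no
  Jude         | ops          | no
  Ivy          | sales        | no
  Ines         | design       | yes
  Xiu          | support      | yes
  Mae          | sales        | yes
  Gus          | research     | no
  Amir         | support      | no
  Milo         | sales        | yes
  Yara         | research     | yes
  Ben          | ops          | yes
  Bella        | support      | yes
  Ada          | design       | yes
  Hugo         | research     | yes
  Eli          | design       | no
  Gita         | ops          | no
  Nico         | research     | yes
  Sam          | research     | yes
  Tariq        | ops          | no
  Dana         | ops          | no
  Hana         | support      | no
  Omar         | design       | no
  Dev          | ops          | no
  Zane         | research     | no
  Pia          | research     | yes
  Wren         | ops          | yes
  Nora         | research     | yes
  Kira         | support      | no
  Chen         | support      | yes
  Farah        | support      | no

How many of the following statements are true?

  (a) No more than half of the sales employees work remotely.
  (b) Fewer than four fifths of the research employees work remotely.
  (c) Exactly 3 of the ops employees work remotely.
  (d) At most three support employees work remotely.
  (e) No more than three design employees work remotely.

5

(a) sales: |A| = 6, |A ∩ B| = 3; needs |A ∩ B| ≤ |A ∖ B| — true.
(b) research: |A| = 9, |A ∩ B| = 7; needs |A ∩ B| / |A| < 4/5 — true.
(c) ops: |A| = 9, |A ∩ B| = 3; needs |A ∩ B| = 3 — true.
(d) support: |A| = 7, |A ∩ B| = 3; needs |A ∩ B| ≤ 3 — true.
(e) design: |A| = 5, |A ∩ B| = 3; needs |A ∩ B| ≤ 3 — true.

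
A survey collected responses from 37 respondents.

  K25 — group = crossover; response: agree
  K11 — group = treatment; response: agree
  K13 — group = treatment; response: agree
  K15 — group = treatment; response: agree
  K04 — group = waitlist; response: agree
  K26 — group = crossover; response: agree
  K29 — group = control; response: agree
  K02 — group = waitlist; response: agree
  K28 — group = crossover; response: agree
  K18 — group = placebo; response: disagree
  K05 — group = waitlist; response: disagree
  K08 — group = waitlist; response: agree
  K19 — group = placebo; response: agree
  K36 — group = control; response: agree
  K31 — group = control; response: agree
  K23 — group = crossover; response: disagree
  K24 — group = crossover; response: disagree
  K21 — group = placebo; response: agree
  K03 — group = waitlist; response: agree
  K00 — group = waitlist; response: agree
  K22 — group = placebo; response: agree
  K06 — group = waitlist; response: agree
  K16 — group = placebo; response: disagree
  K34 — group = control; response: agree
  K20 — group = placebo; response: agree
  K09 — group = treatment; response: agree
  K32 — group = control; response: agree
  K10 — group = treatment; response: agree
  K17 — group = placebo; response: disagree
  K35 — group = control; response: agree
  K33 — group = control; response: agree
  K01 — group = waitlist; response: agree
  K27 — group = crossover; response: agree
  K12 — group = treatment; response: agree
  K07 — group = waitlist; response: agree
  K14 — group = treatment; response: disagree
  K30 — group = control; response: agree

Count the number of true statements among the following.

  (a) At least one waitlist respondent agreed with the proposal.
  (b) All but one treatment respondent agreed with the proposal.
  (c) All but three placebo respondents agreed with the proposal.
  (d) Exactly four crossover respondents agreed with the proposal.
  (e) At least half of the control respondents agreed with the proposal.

(a) waitlist: |A| = 9, |A ∩ B| = 8; needs A ∩ B ≠ ∅ (|A ∩ B| ≥ 1) — true.
(b) treatment: |A| = 7, |A ∩ B| = 6; needs |A ∖ B| = 1 — true.
(c) placebo: |A| = 7, |A ∩ B| = 4; needs |A ∖ B| = 3 — true.
(d) crossover: |A| = 6, |A ∩ B| = 4; needs |A ∩ B| = 4 — true.
(e) control: |A| = 8, |A ∩ B| = 8; needs |A ∩ B| ≥ |A ∖ B| — true.

5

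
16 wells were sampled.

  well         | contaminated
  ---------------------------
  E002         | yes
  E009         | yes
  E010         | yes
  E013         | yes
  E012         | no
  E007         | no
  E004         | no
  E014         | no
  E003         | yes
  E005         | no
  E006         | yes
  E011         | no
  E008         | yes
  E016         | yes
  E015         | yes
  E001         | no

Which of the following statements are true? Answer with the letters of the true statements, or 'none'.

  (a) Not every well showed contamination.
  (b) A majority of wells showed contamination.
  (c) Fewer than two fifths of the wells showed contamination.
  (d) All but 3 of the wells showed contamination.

(a), (b)

|A| = 16, |A ∩ B| = 9, |A ∖ B| = 7.
(a) A ⊄ B (|A ∖ B| ≥ 1): holds.
(b) |A ∩ B| > |A ∖ B|: holds.
(c) |A ∩ B| / |A| < 2/5: fails.
(d) |A ∖ B| = 3: fails.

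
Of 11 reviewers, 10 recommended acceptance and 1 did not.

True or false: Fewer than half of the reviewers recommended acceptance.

'Fewer than half of the reviewers recommended acceptance' holds iff |A ∩ B| < |A ∖ B|.
|A| = 11, |A ∩ B| = 10, |A ∖ B| = 1.
10 > 1, so the statement is false.

False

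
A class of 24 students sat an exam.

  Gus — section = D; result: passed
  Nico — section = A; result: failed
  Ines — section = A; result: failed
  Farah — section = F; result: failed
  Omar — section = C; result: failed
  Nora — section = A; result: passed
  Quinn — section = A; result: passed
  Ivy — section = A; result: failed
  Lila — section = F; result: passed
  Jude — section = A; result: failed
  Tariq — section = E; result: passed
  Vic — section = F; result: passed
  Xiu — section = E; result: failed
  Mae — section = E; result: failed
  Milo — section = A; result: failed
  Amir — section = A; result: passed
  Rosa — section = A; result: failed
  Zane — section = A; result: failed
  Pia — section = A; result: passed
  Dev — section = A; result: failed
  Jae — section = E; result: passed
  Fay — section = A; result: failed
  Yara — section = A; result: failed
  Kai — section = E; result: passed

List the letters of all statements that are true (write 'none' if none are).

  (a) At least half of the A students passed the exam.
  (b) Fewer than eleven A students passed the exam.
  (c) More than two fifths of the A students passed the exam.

|A| = 14, |A ∩ B| = 4, |A ∖ B| = 10.
(a) |A ∩ B| ≥ |A ∖ B|: fails.
(b) |A ∩ B| < 11: holds.
(c) |A ∩ B| / |A| > 2/5: fails.

(b)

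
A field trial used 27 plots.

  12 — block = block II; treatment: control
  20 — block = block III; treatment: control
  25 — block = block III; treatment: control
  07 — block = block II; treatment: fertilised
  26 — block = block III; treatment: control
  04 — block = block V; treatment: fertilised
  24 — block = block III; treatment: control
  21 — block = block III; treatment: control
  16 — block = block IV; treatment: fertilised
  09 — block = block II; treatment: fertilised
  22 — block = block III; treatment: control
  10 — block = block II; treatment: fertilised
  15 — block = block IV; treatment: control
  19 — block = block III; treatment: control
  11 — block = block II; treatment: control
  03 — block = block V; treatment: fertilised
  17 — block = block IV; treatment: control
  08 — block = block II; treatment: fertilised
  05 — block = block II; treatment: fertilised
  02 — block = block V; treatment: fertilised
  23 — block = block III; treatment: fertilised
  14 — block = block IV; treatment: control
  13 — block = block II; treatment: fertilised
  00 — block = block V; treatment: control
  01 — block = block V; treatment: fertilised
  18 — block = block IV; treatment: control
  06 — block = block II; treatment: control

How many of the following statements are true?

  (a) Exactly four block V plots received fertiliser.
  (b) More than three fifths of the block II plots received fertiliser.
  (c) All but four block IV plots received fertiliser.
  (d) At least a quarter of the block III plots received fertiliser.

(a) block V: |A| = 5, |A ∩ B| = 4; needs |A ∩ B| = 4 — true.
(b) block II: |A| = 9, |A ∩ B| = 6; needs |A ∩ B| / |A| > 3/5 — true.
(c) block IV: |A| = 5, |A ∩ B| = 1; needs |A ∖ B| = 4 — true.
(d) block III: |A| = 8, |A ∩ B| = 1; needs |A ∩ B| / |A| ≥ 1/4 — false.

3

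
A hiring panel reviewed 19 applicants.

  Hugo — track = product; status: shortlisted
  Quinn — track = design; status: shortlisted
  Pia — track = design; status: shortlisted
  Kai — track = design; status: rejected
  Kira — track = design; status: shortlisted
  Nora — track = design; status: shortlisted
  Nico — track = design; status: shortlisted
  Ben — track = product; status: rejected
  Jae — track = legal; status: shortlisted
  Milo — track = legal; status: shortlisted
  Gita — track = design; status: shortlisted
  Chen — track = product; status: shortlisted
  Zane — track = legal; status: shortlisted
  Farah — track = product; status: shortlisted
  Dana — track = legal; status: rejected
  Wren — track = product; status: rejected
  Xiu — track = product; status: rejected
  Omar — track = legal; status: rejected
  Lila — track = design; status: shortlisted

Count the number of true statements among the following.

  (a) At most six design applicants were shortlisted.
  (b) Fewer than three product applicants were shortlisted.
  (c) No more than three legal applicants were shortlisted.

1

(a) design: |A| = 8, |A ∩ B| = 7; needs |A ∩ B| ≤ 6 — false.
(b) product: |A| = 6, |A ∩ B| = 3; needs |A ∩ B| < 3 — false.
(c) legal: |A| = 5, |A ∩ B| = 3; needs |A ∩ B| ≤ 3 — true.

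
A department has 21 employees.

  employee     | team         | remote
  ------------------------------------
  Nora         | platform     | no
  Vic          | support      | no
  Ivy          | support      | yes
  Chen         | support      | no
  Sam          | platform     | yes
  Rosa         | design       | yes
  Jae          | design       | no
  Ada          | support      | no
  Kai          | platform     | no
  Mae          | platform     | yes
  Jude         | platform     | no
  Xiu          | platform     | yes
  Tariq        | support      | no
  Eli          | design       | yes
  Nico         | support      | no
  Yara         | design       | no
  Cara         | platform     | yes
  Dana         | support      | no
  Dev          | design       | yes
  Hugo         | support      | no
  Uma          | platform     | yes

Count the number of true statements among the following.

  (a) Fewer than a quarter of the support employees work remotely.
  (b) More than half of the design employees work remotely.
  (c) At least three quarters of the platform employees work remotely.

(a) support: |A| = 8, |A ∩ B| = 1; needs |A ∩ B| / |A| < 1/4 — true.
(b) design: |A| = 5, |A ∩ B| = 3; needs |A ∩ B| > |A ∖ B| — true.
(c) platform: |A| = 8, |A ∩ B| = 5; needs |A ∩ B| / |A| ≥ 3/4 — false.

2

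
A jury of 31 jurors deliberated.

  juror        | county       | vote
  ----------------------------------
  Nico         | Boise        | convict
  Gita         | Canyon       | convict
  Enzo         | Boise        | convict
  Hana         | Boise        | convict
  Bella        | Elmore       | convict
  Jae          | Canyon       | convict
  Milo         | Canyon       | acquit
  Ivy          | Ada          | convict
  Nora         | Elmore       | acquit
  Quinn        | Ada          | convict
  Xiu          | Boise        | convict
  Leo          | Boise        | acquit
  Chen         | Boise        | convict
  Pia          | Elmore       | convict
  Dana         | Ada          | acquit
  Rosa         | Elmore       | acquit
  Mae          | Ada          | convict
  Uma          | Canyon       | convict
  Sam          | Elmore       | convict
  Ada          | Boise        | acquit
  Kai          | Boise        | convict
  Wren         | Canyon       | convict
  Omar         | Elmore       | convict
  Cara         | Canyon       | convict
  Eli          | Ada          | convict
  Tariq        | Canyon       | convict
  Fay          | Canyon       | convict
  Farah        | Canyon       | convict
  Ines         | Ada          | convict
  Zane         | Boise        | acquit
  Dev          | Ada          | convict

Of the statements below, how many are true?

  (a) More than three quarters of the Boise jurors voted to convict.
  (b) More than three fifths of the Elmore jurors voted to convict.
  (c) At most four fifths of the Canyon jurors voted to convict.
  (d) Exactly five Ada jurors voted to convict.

1

(a) Boise: |A| = 9, |A ∩ B| = 6; needs |A ∩ B| / |A| > 3/4 — false.
(b) Elmore: |A| = 6, |A ∩ B| = 4; needs |A ∩ B| / |A| > 3/5 — true.
(c) Canyon: |A| = 9, |A ∩ B| = 8; needs |A ∩ B| / |A| ≤ 4/5 — false.
(d) Ada: |A| = 7, |A ∩ B| = 6; needs |A ∩ B| = 5 — false.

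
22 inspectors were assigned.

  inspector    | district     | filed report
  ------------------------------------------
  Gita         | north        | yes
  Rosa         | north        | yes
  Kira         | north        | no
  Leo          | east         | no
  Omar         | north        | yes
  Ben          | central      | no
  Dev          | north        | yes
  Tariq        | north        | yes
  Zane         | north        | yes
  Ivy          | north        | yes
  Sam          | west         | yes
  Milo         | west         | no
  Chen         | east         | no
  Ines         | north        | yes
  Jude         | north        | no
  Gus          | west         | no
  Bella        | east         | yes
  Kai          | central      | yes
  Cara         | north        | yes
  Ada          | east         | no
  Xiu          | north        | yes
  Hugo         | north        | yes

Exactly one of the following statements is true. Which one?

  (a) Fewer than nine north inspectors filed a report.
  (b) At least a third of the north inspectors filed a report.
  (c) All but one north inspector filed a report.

(b)

|A| = 13, |A ∩ B| = 11, |A ∖ B| = 2.
(a) requires |A ∩ B| < 9: false.
(b) requires |A ∩ B| / |A| ≥ 1/3: true.
(c) requires |A ∖ B| = 1: false.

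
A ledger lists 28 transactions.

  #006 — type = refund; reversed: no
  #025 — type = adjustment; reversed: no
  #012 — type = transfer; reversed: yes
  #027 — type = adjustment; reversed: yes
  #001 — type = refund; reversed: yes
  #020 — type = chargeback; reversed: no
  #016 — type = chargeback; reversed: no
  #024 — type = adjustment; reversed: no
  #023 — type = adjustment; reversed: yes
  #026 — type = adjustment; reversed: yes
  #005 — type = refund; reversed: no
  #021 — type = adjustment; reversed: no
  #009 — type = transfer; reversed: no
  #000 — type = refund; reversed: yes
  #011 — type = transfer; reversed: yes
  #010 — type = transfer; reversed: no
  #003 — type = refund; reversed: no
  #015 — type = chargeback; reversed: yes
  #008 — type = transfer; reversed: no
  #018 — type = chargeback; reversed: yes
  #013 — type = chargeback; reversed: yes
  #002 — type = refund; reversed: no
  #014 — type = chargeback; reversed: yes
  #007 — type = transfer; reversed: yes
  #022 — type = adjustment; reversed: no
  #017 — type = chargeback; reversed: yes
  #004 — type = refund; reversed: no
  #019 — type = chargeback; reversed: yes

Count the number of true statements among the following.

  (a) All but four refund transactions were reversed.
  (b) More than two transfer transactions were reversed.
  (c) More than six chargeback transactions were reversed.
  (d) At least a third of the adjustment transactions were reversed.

(a) refund: |A| = 7, |A ∩ B| = 2; needs |A ∖ B| = 4 — false.
(b) transfer: |A| = 6, |A ∩ B| = 3; needs |A ∩ B| > 2 — true.
(c) chargeback: |A| = 8, |A ∩ B| = 6; needs |A ∩ B| > 6 — false.
(d) adjustment: |A| = 7, |A ∩ B| = 3; needs |A ∩ B| / |A| ≥ 1/3 — true.

2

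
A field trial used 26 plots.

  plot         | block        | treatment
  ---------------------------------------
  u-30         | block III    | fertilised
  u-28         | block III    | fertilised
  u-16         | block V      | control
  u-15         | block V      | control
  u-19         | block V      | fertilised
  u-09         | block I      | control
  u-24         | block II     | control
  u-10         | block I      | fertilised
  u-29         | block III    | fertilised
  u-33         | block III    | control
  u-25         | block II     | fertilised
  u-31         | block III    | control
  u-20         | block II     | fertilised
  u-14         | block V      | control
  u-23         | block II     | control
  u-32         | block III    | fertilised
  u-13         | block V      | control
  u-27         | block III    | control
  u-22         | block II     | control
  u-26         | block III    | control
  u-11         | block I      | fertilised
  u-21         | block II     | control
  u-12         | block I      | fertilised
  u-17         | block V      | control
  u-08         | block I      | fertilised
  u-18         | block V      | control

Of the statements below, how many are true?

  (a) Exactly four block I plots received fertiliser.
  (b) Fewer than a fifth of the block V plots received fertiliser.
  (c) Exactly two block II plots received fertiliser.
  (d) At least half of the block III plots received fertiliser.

4

(a) block I: |A| = 5, |A ∩ B| = 4; needs |A ∩ B| = 4 — true.
(b) block V: |A| = 7, |A ∩ B| = 1; needs |A ∩ B| / |A| < 1/5 — true.
(c) block II: |A| = 6, |A ∩ B| = 2; needs |A ∩ B| = 2 — true.
(d) block III: |A| = 8, |A ∩ B| = 4; needs |A ∩ B| ≥ |A ∖ B| — true.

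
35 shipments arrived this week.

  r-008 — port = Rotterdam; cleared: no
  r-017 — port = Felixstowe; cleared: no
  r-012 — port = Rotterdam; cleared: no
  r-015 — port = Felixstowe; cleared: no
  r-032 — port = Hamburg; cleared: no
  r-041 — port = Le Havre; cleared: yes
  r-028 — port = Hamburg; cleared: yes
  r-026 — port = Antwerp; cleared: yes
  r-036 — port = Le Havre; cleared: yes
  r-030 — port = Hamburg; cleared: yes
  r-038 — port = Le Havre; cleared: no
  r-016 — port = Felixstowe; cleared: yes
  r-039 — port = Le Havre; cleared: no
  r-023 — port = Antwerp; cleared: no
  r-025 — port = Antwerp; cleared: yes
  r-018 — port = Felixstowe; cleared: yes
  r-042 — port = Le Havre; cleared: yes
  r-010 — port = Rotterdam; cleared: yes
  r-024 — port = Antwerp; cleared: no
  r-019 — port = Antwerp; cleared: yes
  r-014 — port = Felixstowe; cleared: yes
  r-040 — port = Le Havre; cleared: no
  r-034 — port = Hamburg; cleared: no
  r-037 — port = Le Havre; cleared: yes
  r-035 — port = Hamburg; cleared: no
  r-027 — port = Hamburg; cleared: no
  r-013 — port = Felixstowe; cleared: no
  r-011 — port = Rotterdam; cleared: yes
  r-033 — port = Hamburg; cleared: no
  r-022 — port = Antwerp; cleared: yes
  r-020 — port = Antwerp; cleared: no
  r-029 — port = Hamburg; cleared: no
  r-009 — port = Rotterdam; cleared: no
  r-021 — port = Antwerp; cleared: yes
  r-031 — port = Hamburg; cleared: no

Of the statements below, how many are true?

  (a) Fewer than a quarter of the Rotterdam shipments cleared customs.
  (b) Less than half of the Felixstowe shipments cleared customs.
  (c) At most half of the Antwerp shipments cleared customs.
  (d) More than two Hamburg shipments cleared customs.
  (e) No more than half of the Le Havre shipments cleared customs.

0

(a) Rotterdam: |A| = 5, |A ∩ B| = 2; needs |A ∩ B| / |A| < 1/4 — false.
(b) Felixstowe: |A| = 6, |A ∩ B| = 3; needs |A ∩ B| < |A ∖ B| — false.
(c) Antwerp: |A| = 8, |A ∩ B| = 5; needs |A ∩ B| ≤ |A ∖ B| — false.
(d) Hamburg: |A| = 9, |A ∩ B| = 2; needs |A ∩ B| > 2 — false.
(e) Le Havre: |A| = 7, |A ∩ B| = 4; needs |A ∩ B| ≤ |A ∖ B| — false.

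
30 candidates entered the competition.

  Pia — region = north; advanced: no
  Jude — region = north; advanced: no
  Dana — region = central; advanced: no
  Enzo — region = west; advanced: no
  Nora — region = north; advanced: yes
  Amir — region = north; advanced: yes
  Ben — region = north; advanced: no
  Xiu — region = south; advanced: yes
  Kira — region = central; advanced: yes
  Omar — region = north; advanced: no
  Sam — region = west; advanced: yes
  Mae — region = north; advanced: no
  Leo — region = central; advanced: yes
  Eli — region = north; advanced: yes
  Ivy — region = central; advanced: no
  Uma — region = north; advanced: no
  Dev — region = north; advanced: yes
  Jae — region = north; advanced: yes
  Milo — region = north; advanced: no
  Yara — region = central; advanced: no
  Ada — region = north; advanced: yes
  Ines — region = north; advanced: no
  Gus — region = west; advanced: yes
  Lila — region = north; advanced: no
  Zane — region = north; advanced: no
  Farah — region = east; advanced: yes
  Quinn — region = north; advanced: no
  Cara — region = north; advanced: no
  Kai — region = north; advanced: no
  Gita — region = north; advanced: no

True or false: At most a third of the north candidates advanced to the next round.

The determiner here denotes the relation: |A ∩ B| / |A| ≤ 1/3.
|A| = 20, |A ∩ B| = 6, |A ∖ B| = 14.
|A ∩ B|/|A| = 6/20, so the statement is true.

True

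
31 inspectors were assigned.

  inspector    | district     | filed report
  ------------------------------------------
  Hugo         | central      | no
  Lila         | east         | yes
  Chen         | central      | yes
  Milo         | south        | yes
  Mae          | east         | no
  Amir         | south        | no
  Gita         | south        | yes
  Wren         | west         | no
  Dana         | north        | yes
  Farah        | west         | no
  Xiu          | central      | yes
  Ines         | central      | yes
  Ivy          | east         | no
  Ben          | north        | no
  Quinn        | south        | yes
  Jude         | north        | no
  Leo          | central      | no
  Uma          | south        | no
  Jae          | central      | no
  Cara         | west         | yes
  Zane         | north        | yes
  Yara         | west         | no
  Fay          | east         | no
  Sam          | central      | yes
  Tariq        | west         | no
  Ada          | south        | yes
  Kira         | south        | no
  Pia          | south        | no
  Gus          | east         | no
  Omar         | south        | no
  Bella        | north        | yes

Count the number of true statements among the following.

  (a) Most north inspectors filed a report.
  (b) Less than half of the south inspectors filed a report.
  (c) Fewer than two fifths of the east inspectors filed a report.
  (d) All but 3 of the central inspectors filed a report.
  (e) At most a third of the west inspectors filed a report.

5

(a) north: |A| = 5, |A ∩ B| = 3; needs |A ∩ B| > |A ∖ B| — true.
(b) south: |A| = 9, |A ∩ B| = 4; needs |A ∩ B| < |A ∖ B| — true.
(c) east: |A| = 5, |A ∩ B| = 1; needs |A ∩ B| / |A| < 2/5 — true.
(d) central: |A| = 7, |A ∩ B| = 4; needs |A ∖ B| = 3 — true.
(e) west: |A| = 5, |A ∩ B| = 1; needs |A ∩ B| / |A| ≤ 1/3 — true.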